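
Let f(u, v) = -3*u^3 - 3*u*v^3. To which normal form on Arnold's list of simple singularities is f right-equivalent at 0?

E_7

The Hessian of f at 0 has rank 0. Corank 2; j^3 = -3*u^3 is a perfect cube, so E-series; the 4-jet and mu = 7 give E_7.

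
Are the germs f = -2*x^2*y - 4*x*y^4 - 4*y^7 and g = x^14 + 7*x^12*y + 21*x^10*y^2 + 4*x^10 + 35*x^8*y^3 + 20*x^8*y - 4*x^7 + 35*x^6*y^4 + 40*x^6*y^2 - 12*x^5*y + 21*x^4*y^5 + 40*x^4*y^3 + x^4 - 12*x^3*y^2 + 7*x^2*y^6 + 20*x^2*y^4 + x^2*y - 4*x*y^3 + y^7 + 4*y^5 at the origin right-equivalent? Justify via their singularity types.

Yes.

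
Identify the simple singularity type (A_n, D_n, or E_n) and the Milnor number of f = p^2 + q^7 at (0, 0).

Type A6, Milnor number mu = 6.

The Hessian of f at 0 has rank 1. Corank 1: A-series; mu = 6 gives A_6.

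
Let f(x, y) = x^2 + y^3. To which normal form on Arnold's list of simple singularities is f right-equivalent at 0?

The Hessian of f at 0 is [[2, 0], [0, 0]] with rank 1, so corank 1. A Groebner basis of the Jacobian ideal J(f) in C{x,y} is {y^2, x}; counting standard monomials gives mu = 2. Corank 1: A-series; mu = 2 gives A_2.

A2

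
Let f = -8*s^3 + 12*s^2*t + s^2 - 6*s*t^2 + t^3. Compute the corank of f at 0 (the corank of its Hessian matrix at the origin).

Hessian at 0 has rank 1.

1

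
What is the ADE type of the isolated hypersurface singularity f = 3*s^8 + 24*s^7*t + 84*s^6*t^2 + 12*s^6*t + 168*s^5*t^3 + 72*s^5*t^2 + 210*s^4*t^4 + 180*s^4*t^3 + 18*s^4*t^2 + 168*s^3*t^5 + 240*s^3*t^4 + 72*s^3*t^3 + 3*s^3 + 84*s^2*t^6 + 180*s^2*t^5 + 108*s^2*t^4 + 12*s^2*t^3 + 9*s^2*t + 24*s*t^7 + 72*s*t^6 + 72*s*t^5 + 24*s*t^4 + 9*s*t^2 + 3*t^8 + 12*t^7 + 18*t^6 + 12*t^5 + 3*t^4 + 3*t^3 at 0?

E_{6}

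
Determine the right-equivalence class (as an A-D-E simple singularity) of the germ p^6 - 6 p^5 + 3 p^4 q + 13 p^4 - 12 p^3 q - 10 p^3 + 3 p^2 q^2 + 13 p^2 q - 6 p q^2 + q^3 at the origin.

D_{4}

The Hessian of f at 0 has rank 0. Corank 2; j^3 = -(2*p - q)*(5*p^2 - 4*p*q + q^2) splits into three distinct lines over C (the quadratic factor has nonzero discriminant), so D_4.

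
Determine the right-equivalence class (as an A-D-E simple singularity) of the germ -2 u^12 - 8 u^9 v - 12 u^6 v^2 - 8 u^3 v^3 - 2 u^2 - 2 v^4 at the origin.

The Hessian of f at 0 is [[-4, 0], [0, 0]] with rank 1, so corank 1. A Groebner basis of the Jacobian ideal J(f) in C{u,v} is {v^3, u}; counting standard monomials gives mu = 3. Corank 1: A-series; mu = 3 gives A_3.

A_{3}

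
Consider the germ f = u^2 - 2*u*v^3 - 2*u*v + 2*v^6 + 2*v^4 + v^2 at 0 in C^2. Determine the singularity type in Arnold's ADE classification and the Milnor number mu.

Type A_5, Milnor number mu = 5.

The Hessian of f at 0 has rank 1. Corank 1: A-series; mu = 5 gives A_5.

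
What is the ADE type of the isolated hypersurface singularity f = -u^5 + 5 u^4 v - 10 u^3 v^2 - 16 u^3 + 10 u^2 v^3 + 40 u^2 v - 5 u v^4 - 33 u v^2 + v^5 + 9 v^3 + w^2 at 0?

D_6

The Hessian of f at 0 is [[0, 0, 0], [0, 0, 0], [0, 0, 2]] with rank 1, so corank 2. A Groebner basis of the Jacobian ideal J(f) in C{u,v,w} is {1024*u*v/5 + v^4 - 768*v^2/5, u*v^2 - 3*v^3/4, u^2 - 7*u*v/4 + 3*v^2/4, w}; counting standard monomials gives mu = 6. Corank 2; j^3 = -(u - v)*(4*u - 3*v)^2 has shape L^2 M (L != M), so D-series; mu = 6 gives D_6.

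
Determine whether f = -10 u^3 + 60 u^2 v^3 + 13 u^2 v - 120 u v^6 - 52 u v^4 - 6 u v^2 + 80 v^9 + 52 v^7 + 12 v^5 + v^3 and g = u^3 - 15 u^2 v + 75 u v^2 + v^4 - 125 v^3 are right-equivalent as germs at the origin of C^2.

The Hessian of f at 0 is [[0, 0], [0, 0]] with rank 0, so corank 2. A Groebner basis of the Jacobian ideal J(f) in C{u,v} is {v^3, u^2 - 3*v^2/11, u*v - 6*v^2/11}; counting standard monomials gives mu = 4. Corank 2; j^3 = -(2*u - v)*(5*u^2 - 4*u*v + v^2) splits into three distinct lines over C (the quadratic factor has nonzero discriminant), so D_4. The Hessian of g at 0 is [[0, 0], [0, 0]] with rank 0, so corank 2. A Groebner basis of the Jacobian ideal J(g) in C{u,v} is {v^3, u^2 - 10*u*v + 25*v^2}; counting standard monomials gives mu = 6. Corank 2; j^3 = (u - 5*v)^3 is a perfect cube, so E-series; the 4-jet and mu = 6 give E_6. f is D_4 but g is E_6, hence not right-equivalent.

No.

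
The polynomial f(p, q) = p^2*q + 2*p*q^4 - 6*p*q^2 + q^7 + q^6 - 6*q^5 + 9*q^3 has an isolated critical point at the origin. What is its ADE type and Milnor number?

Type D_{7}, Milnor number mu = 7.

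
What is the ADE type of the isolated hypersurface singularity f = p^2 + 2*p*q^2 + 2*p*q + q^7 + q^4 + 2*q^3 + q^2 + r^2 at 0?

A_6

The Hessian of f at 0 has rank 2. Corank 1: A-series; mu = 6 gives A_6.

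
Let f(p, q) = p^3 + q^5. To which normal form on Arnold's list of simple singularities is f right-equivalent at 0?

E_{8}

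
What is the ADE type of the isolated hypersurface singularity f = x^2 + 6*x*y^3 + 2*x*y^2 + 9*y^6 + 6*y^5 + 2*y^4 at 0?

A3

The Hessian of f at 0 has rank 1. Corank 1: A-series; mu = 3 gives A_3.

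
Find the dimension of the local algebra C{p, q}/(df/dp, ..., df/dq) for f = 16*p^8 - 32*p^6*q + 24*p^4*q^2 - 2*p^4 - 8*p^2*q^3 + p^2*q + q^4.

5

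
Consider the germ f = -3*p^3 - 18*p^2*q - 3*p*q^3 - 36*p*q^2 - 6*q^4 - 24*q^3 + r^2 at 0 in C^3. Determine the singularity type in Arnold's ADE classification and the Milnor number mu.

Type E_7, Milnor number mu = 7.

The Hessian of f at 0 has rank 1. Corank 2; j^3 = -3*(p + 2*q)^3 is a perfect cube, so E-series; the 4-jet and mu = 7 give E_7.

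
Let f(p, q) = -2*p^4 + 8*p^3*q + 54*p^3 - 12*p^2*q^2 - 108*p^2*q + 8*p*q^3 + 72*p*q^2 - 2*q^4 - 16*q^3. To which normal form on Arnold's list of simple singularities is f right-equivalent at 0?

E_6

The Hessian of f at 0 has rank 0. Corank 2; j^3 = 2*(3*p - 2*q)^3 is a perfect cube, so E-series; the 4-jet and mu = 6 give E_6.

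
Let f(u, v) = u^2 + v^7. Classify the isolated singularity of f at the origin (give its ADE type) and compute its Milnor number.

Type A_6, Milnor number mu = 6.

The Hessian of f at 0 has rank 1. Corank 1: A-series; mu = 6 gives A_6.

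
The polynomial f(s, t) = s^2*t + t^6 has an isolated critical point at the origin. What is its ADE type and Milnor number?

Type D7, Milnor number mu = 7.

The Hessian of f at 0 has rank 0. Corank 2; j^3 = s^2*t has shape L^2 M (L != M), so D-series; mu = 7 gives D_7.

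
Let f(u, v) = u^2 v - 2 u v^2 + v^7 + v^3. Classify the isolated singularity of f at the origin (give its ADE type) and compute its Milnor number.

Type D_8, Milnor number mu = 8.

The Hessian of f at 0 is [[0, 0], [0, 0]] with rank 0, so corank 2. A Groebner basis of the Jacobian ideal J(f) in C{u,v} is {u^2/7 + v^6 - v^2/7, u^3 - v^3, u*v - v^2}; counting standard monomials gives mu = 8. Corank 2; j^3 = v*(u - v)^2 has shape L^2 M (L != M), so D-series; mu = 8 gives D_8.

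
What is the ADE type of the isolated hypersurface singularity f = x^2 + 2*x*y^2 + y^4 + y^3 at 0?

A_2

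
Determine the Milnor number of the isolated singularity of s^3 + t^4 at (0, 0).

6

The Hessian of f at 0 has rank 0. Corank 2; j^3 = s^3 is a perfect cube, so E-series; the 4-jet and mu = 6 give E_6.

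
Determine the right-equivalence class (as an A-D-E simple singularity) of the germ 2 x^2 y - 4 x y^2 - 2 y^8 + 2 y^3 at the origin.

D_9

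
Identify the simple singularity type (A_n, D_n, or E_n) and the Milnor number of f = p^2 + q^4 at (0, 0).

Type A_{3}, Milnor number mu = 3.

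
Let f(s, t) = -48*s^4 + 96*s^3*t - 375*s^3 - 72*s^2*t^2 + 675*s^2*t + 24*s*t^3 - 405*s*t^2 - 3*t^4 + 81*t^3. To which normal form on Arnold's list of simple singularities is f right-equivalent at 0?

The Hessian of f at 0 is [[0, 0], [0, 0]] with rank 0, so corank 2. A Groebner basis of the Jacobian ideal J(f) in C{s,t} is {t^4, s*t^2 - 17*t^3/30, s^2 - 6*s*t/5 + 9*t^2/25}; counting standard monomials gives mu = 6. Corank 2; j^3 = -3*(5*s - 3*t)^3 is a perfect cube, so E-series; the 4-jet and mu = 6 give E_6.

E6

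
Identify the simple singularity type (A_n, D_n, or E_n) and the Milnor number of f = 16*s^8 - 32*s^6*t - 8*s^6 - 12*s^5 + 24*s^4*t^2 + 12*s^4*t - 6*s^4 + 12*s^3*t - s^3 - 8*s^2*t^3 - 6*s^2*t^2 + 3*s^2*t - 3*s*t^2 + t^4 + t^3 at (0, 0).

Type E_{6}, Milnor number mu = 6.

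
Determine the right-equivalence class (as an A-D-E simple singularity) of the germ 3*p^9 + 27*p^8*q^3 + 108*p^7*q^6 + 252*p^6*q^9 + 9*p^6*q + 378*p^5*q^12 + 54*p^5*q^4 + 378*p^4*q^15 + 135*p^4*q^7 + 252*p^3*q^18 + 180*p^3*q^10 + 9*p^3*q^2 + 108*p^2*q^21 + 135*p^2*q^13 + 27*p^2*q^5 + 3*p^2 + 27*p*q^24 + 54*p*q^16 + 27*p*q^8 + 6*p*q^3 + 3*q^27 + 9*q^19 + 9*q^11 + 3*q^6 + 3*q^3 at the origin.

A_2

The Hessian of f at 0 has rank 1. Corank 1: A-series; mu = 2 gives A_2.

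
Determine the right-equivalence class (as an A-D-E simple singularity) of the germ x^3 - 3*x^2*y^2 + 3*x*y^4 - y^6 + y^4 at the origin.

The Hessian of f at 0 is [[0, 0], [0, 0]] with rank 0, so corank 2. A Groebner basis of the Jacobian ideal J(f) in C{x,y} is {x^3, x^2*y, -x^2/2 + x*y^2, y^3}; counting standard monomials gives mu = 6. Corank 2; j^3 = x^3 is a perfect cube, so E-series; the 4-jet and mu = 6 give E_6.

E6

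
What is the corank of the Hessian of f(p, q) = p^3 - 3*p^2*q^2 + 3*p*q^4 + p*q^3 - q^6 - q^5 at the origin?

2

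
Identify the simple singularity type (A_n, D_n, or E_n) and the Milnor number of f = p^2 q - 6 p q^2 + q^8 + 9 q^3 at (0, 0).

The Hessian of f at 0 has rank 0. Corank 2; j^3 = q*(p - 3*q)^2 has shape L^2 M (L != M), so D-series; mu = 9 gives D_9.

Type D_9, Milnor number mu = 9.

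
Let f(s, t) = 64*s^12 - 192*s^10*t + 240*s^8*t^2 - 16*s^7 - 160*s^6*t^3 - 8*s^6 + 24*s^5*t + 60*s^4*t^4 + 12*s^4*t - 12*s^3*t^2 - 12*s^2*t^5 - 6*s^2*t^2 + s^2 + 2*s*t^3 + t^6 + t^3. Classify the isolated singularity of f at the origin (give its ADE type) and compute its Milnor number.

The Hessian of f at 0 has rank 1. Corank 1: A-series; mu = 2 gives A_2.

Type A_{2}, Milnor number mu = 2.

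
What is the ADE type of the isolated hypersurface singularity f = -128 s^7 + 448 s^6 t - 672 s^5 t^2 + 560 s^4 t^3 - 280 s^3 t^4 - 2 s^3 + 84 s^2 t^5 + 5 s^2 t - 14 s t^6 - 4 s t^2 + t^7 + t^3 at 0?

D_8

The Hessian of f at 0 is [[0, 0], [0, 0]] with rank 0, so corank 2. A Groebner basis of the Jacobian ideal J(f) in C{s,t} is {-s*t/14 + t^6 + t^2/14, s*t^2 - t^3, s^2 - 3*s*t/2 + t^2/2}; counting standard monomials gives mu = 8. Corank 2; j^3 = -(s - t)^2*(2*s - t) has shape L^2 M (L != M), so D-series; mu = 8 gives D_8.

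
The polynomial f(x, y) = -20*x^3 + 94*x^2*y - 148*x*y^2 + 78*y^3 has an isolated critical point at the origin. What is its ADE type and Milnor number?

The Hessian of f at 0 has rank 0. Corank 2; j^3 = -2*(2*x - 3*y)*(5*x^2 - 16*x*y + 13*y^2) splits into three distinct lines over C (the quadratic factor has nonzero discriminant), so D_4.

Type D_4, Milnor number mu = 4.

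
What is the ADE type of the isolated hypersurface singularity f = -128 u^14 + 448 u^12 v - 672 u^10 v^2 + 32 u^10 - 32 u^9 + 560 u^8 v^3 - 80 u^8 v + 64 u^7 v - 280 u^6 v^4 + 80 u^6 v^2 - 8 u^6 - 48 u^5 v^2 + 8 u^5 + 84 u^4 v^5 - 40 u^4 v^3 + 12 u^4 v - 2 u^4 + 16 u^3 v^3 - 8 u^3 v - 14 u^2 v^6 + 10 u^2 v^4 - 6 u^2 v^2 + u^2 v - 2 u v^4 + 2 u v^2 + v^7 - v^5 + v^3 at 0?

D_6

The Hessian of f at 0 is [[0, 0], [0, 0]] with rank 0, so corank 2. A Groebner basis of the Jacobian ideal J(f) in C{u,v} is {u^3 + 5*u^2/2 + 11*u*v/2 + 3*v^2, u^2*v - u^2/2 - 3*u*v/2 - v^2, -3*u^2/2 + u*v^2 - 5*u*v/2 - v^2, 7*u^2/2 + 13*u*v/2 + v^3 + 3*v^2}; counting standard monomials gives mu = 6. Corank 2; j^3 = v*(u + v)^2 has shape L^2 M (L != M), so D-series; mu = 6 gives D_6.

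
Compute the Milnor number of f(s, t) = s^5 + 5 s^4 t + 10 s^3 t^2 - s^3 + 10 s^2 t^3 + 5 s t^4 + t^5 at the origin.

8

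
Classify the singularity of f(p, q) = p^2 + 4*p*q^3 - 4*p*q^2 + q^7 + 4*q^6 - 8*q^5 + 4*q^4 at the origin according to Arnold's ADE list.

A_{6}

The Hessian of f at 0 has rank 1. Corank 1: A-series; mu = 6 gives A_6.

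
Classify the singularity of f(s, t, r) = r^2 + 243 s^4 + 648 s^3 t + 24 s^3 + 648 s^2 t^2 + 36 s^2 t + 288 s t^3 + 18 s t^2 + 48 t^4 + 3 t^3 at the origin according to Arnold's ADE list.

E_6

The Hessian of f at 0 has rank 1. Corank 2; j^3 = 3*(2*s + t)^3 is a perfect cube, so E-series; the 4-jet and mu = 6 give E_6.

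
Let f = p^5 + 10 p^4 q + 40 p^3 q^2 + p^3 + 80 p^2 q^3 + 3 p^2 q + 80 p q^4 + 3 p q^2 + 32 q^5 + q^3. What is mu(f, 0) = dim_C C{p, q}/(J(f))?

The Hessian of f at 0 has rank 0. Corank 2; j^3 = (p + q)^3 is a perfect cube, so E-series; the 5-jet and mu = 8 give E_8.

8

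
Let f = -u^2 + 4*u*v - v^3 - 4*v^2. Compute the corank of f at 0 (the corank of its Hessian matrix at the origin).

1

Hessian at 0 has rank 1.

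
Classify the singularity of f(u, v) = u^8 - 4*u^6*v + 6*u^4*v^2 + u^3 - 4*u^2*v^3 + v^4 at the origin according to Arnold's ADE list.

The Hessian of f at 0 has rank 0. Corank 2; j^3 = u^3 is a perfect cube, so E-series; the 4-jet and mu = 6 give E_6.

E_6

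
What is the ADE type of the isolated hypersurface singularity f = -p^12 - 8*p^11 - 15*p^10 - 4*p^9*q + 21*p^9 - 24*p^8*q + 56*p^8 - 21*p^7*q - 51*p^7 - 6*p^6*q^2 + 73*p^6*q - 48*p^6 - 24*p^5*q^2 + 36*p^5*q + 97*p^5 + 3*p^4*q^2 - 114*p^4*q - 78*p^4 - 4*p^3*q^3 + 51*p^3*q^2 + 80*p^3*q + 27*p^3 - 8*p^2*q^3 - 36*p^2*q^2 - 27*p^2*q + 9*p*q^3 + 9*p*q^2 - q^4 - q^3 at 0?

E_{7}

The Hessian of f at 0 has rank 0. Corank 2; j^3 = (3*p - q)^3 is a perfect cube, so E-series; the 4-jet and mu = 7 give E_7.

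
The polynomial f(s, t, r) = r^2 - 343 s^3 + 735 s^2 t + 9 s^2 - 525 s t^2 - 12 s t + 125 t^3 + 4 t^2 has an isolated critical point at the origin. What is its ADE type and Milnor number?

Type A_{2}, Milnor number mu = 2.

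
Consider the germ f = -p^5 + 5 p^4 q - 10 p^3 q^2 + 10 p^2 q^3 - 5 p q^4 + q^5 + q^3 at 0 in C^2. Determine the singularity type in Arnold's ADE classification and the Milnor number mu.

Type E8, Milnor number mu = 8.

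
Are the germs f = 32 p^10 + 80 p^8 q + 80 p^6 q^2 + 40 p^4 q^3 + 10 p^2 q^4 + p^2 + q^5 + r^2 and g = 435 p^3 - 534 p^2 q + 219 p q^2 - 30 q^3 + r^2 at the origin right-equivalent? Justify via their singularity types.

No.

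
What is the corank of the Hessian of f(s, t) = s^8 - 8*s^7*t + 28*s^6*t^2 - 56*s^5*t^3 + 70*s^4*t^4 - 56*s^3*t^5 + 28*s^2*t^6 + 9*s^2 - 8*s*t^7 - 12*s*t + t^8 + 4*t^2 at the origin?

Hessian at 0 has rank 1.

1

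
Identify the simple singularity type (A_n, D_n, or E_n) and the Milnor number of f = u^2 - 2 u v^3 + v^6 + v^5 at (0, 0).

Type A_4, Milnor number mu = 4.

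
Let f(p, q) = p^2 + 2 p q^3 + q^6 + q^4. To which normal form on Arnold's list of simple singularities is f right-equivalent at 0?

A_{3}

The Hessian of f at 0 is [[2, 0], [0, 0]] with rank 1, so corank 1. A Groebner basis of the Jacobian ideal J(f) in C{p,q} is {q^3, p}; counting standard monomials gives mu = 3. Corank 1: A-series; mu = 3 gives A_3.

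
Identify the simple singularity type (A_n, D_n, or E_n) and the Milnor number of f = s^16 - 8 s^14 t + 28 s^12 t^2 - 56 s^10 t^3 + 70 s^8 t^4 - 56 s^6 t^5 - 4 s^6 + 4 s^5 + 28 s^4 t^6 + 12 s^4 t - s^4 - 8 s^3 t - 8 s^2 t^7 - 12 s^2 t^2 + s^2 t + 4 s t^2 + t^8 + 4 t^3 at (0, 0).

The Hessian of f at 0 is [[0, 0], [0, 0]] with rank 0, so corank 2. A Groebner basis of the Jacobian ideal J(f) in C{s,t} is {s^4 - s^3/2 - s*t/2 - t^2, 513*s^3/16 - 16*s^2 + s*t^3 + 3*s*t^2/2 - 127*s*t/4 + 3*t^3/2 + t^2/2, -2051*s^3/32 + 32*s^2 - 7*s*t^2/4 + 2037*s*t/32 + t^4 - 3*t^3/2 - 11*t^2/16, s^2*t - s*t/2 - t^2}; counting standard monomials gives mu = 9. Corank 2; j^3 = t*(s + 2*t)^2 has shape L^2 M (L != M), so D-series; mu = 9 gives D_9.

Type D_9, Milnor number mu = 9.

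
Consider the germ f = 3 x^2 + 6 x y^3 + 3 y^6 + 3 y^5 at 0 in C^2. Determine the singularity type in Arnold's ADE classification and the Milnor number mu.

Type A4, Milnor number mu = 4.

The Hessian of f at 0 has rank 1. Corank 1: A-series; mu = 4 gives A_4.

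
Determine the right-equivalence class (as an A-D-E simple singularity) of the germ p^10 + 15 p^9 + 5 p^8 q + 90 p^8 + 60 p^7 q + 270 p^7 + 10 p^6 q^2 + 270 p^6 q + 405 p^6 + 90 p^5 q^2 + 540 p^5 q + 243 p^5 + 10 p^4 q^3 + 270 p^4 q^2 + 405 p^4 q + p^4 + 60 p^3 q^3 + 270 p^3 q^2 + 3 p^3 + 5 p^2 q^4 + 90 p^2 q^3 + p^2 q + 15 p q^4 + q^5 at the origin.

D_{6}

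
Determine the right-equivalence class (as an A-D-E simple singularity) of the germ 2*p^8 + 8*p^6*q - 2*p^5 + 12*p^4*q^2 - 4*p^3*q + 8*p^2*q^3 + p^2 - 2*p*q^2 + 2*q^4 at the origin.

A_{3}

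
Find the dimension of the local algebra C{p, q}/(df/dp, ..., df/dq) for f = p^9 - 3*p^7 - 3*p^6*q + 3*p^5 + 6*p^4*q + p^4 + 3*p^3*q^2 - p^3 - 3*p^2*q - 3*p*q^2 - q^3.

The Hessian of f at 0 has rank 0. Corank 2; j^3 = -(p + q)^3 is a perfect cube, so E-series; the 4-jet and mu = 6 give E_6.

6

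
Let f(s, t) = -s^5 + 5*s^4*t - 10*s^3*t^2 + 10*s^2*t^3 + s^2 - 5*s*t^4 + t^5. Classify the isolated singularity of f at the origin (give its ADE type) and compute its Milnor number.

Type A_{4}, Milnor number mu = 4.

The Hessian of f at 0 has rank 1. Corank 1: A-series; mu = 4 gives A_4.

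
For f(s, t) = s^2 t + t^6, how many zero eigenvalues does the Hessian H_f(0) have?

2

Hessian at 0 has rank 0.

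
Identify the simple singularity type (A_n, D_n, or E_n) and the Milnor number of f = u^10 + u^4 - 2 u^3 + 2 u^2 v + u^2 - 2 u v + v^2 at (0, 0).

The Hessian of f at 0 has rank 1. Corank 1: A-series; mu = 9 gives A_9.

Type A9, Milnor number mu = 9.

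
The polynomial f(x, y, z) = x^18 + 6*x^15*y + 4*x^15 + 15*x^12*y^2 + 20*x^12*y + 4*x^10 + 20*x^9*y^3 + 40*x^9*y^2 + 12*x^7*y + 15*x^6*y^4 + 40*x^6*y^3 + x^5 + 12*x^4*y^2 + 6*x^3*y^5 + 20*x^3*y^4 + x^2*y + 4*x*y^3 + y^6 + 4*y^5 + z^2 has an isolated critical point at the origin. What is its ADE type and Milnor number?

The Hessian of f at 0 has rank 1. Corank 2; j^3 = x^2*y has shape L^2 M (L != M), so D-series; mu = 7 gives D_7.

Type D_{7}, Milnor number mu = 7.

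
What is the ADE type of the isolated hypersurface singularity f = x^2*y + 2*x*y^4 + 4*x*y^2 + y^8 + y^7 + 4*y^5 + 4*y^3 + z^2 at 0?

The Hessian of f at 0 is [[0, 0, 0], [0, 0, 0], [0, 0, 2]] with rank 1, so corank 2. A Groebner basis of the Jacobian ideal J(f) in C{x,y,z} is {x^2*y^2 - 32*x^2*y - 4*x^2 - 128*x*y^2 - 12*x*y - 128*y^3 - 8*y^2, 8*x^2*y + x^2 + x*y^3 + 32*x*y^2 + 2*x*y + 32*y^3, x*y + y^4 + 2*y^2, x^3 + 6*x^2*y + 12*x*y^2 + 8*y^3, z}; counting standard monomials gives mu = 9. Corank 2; j^3 = y*(x + 2*y)^2 has shape L^2 M (L != M), so D-series; mu = 9 gives D_9.

D9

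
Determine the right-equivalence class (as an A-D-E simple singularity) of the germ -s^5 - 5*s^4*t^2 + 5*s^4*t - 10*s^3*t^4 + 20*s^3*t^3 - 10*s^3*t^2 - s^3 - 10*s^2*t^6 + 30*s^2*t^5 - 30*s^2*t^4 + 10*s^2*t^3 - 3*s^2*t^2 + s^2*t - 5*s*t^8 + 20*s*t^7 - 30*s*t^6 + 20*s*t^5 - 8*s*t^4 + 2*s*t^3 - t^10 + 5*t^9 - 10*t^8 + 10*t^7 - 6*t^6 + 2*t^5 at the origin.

The Hessian of f at 0 is [[0, 0], [0, 0]] with rank 0, so corank 2. A Groebner basis of the Jacobian ideal J(f) in C{s,t} is {s^3, s^2*t, -s^2/4 + s*t^2, -5*s^2/4 + s*t + t^3}; counting standard monomials gives mu = 6. Corank 2; j^3 = -s^2*(s - t) has shape L^2 M (L != M), so D-series; mu = 6 gives D_6.

D_{6}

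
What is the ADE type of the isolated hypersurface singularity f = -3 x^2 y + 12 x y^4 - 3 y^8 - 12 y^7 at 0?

D_{9}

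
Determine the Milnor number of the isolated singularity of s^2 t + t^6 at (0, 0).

The Hessian of f at 0 has rank 0. Corank 2; j^3 = s^2*t has shape L^2 M (L != M), so D-series; mu = 7 gives D_7.

7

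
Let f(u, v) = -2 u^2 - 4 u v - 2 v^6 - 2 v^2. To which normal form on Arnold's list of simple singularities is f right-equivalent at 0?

The Hessian of f at 0 has rank 1. Corank 1: A-series; mu = 5 gives A_5.

A_{5}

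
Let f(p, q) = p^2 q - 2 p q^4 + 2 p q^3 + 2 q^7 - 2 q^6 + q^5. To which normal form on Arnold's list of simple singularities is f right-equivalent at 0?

D_8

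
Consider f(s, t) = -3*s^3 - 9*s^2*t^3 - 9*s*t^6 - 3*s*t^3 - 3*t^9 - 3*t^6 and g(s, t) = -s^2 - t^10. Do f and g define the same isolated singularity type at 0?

No.

The Hessian of f at 0 has rank 0. Corank 2; j^3 = -3*s^3 is a perfect cube, so E-series; the 4-jet and mu = 7 give E_7. The Hessian of g at 0 has rank 1. Corank 1: A-series; mu = 9 gives A_9. f is E_7 but g is A_9, hence not right-equivalent.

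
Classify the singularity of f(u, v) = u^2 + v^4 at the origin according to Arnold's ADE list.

A3

The Hessian of f at 0 has rank 1. Corank 1: A-series; mu = 3 gives A_3.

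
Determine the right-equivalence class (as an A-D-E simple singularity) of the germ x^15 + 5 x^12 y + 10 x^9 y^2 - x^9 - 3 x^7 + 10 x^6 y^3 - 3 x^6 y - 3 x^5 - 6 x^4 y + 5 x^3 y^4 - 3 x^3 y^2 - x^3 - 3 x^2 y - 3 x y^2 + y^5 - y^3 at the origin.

The Hessian of f at 0 is [[0, 0], [0, 0]] with rank 0, so corank 2. A Groebner basis of the Jacobian ideal J(f) in C{x,y} is {-x^2/2 + x*y^3 - x*y - y^2/2, y^4, x^3 - 3*x*y^2 - 2*y^3, x^2*y + 2*x*y^2 + y^3}; counting standard monomials gives mu = 8. Corank 2; j^3 = -(x + y)^3 is a perfect cube, so E-series; the 5-jet and mu = 8 give E_8.

E_8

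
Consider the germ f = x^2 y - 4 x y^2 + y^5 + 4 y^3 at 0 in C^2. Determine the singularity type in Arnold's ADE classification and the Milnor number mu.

The Hessian of f at 0 is [[0, 0], [0, 0]] with rank 0, so corank 2. A Groebner basis of the Jacobian ideal J(f) in C{x,y} is {x^2/5 + y^4 - 4*y^2/5, x^3 - 8*y^3, x*y - 2*y^2}; counting standard monomials gives mu = 6. Corank 2; j^3 = y*(x - 2*y)^2 has shape L^2 M (L != M), so D-series; mu = 6 gives D_6.

Type D6, Milnor number mu = 6.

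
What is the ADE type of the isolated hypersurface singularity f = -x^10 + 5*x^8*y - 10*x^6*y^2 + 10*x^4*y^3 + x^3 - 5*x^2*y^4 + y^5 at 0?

The Hessian of f at 0 is [[0, 0], [0, 0]] with rank 0, so corank 2. A Groebner basis of the Jacobian ideal J(f) in C{x,y} is {y^4, x^2}; counting standard monomials gives mu = 8. Corank 2; j^3 = x^3 is a perfect cube, so E-series; the 5-jet and mu = 8 give E_8.

E_8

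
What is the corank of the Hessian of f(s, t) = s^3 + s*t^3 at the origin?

2

Hessian at 0 has rank 0.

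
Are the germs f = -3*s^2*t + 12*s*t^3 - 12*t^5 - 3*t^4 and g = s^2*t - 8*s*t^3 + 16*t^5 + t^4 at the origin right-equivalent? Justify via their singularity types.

Yes.

The Hessian of f at 0 has rank 0. Corank 2; j^3 = -3*s^2*t has shape L^2 M (L != M), so D-series; mu = 5 gives D_5. The Hessian of g at 0 has rank 0. Corank 2; j^3 = s^2*t has shape L^2 M (L != M), so D-series; mu = 5 gives D_5. Both have type D_5, hence right-equivalent.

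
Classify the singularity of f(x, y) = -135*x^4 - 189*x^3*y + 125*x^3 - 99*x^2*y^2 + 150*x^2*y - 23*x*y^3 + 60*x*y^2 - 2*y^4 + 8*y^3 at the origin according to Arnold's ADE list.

E_{7}

The Hessian of f at 0 has rank 0. Corank 2; j^3 = (5*x + 2*y)^3 is a perfect cube, so E-series; the 4-jet and mu = 7 give E_7.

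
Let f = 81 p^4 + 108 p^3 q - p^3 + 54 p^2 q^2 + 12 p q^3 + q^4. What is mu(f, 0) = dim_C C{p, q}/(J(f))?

The Hessian of f at 0 has rank 0. Corank 2; j^3 = -p^3 is a perfect cube, so E-series; the 4-jet and mu = 6 give E_6.

6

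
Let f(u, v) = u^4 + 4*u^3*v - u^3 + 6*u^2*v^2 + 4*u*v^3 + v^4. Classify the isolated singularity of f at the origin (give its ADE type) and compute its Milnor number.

Type E6, Milnor number mu = 6.

The Hessian of f at 0 has rank 0. Corank 2; j^3 = -u^3 is a perfect cube, so E-series; the 4-jet and mu = 6 give E_6.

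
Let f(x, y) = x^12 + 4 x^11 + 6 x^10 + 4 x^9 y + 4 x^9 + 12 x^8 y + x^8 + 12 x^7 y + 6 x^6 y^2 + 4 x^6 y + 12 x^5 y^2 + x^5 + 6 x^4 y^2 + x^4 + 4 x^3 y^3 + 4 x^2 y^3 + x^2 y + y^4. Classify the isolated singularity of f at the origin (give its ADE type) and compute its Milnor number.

Type D_5, Milnor number mu = 5.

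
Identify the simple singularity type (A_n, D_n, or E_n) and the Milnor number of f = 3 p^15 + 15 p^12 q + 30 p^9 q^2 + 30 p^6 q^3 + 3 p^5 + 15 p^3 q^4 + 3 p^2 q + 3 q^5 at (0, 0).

Type D_6, Milnor number mu = 6.

The Hessian of f at 0 has rank 0. Corank 2; j^3 = 3*p^2*q has shape L^2 M (L != M), so D-series; mu = 6 gives D_6.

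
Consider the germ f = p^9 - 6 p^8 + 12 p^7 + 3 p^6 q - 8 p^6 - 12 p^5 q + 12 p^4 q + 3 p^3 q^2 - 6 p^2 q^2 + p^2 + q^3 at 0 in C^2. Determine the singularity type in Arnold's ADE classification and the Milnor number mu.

Type A_{2}, Milnor number mu = 2.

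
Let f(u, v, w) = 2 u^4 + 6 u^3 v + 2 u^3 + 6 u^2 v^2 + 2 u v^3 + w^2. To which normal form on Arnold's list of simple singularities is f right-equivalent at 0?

E_{7}

The Hessian of f at 0 is [[0, 0, 0], [0, 0, 0], [0, 0, 2]] with rank 1, so corank 2. A Groebner basis of the Jacobian ideal J(f) in C{u,v,w} is {3*u^2 + v^4 + v^3, u^3, u^2*v - u^2 - v^3/3, 2*u^2 + u*v^2 + 2*v^3/3, w}; counting standard monomials gives mu = 7. Corank 2; j^3 = 2*u^3 is a perfect cube, so E-series; the 4-jet and mu = 7 give E_7.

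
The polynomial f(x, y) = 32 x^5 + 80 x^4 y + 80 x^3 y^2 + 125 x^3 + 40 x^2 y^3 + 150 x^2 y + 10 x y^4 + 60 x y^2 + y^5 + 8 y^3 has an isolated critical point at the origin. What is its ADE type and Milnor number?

The Hessian of f at 0 has rank 0. Corank 2; j^3 = (5*x + 2*y)^3 is a perfect cube, so E-series; the 5-jet and mu = 8 give E_8.

Type E8, Milnor number mu = 8.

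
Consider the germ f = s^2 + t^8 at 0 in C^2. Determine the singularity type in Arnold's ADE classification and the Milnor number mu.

The Hessian of f at 0 has rank 1. Corank 1: A-series; mu = 7 gives A_7.

Type A_7, Milnor number mu = 7.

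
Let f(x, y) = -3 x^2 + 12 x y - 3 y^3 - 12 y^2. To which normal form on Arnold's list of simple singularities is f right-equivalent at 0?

A2

The Hessian of f at 0 has rank 1. Corank 1: A-series; mu = 2 gives A_2.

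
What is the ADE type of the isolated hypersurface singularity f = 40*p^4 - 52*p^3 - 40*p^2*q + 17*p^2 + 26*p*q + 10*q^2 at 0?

A_{1}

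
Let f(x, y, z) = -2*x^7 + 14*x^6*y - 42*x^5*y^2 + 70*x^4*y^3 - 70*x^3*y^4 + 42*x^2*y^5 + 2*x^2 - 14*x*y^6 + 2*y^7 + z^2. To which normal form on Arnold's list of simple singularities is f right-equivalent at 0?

A_{6}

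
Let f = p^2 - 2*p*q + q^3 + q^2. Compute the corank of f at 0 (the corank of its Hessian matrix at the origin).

Hessian at 0 has rank 1.

1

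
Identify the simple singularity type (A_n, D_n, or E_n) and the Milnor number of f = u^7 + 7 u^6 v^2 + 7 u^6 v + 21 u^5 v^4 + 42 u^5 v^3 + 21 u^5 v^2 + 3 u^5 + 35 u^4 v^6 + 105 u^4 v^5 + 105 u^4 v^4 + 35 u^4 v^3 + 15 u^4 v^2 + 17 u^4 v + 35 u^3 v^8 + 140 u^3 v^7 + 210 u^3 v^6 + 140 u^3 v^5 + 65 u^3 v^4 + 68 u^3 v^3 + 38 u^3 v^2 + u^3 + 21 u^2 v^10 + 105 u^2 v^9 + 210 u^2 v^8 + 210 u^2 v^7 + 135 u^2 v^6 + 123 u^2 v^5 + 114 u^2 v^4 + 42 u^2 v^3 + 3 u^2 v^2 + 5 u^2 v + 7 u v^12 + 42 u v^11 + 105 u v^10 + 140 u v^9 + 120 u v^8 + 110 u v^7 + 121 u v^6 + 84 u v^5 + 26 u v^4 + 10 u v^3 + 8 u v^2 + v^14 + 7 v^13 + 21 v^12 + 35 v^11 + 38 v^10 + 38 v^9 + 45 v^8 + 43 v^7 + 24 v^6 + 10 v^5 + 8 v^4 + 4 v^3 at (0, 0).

Type D_{6}, Milnor number mu = 6.

The Hessian of f at 0 has rank 0. Corank 2; j^3 = (u + v)*(u + 2*v)^2 has shape L^2 M (L != M), so D-series; mu = 6 gives D_6.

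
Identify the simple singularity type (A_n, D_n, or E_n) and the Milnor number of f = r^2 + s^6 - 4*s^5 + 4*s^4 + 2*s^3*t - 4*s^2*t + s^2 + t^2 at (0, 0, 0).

Type A1, Milnor number mu = 1.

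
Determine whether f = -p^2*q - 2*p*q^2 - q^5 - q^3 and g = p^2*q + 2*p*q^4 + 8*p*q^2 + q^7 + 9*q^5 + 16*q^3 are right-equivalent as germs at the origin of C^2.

Yes.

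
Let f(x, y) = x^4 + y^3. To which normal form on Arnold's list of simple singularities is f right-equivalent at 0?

E6

The Hessian of f at 0 has rank 0. Corank 2; j^3 = y^3 is a perfect cube, so E-series; the 4-jet and mu = 6 give E_6.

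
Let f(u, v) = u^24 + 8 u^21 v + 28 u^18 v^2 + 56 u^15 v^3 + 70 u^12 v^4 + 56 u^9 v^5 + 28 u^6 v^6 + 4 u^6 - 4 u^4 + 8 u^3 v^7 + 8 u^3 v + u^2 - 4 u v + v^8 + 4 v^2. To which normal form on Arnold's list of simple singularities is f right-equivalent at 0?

The Hessian of f at 0 has rank 1. Corank 1: A-series; mu = 7 gives A_7.

A7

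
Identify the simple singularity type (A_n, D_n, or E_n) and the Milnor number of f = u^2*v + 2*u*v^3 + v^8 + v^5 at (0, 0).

Type D_{9}, Milnor number mu = 9.

The Hessian of f at 0 has rank 0. Corank 2; j^3 = u^2*v has shape L^2 M (L != M), so D-series; mu = 9 gives D_9.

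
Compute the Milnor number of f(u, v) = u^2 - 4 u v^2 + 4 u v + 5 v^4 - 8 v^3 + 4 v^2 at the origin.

3

The Hessian of f at 0 has rank 1. Corank 1: A-series; mu = 3 gives A_3.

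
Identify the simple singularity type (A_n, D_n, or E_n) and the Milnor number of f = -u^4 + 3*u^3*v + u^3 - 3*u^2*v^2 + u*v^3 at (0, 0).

Type E_7, Milnor number mu = 7.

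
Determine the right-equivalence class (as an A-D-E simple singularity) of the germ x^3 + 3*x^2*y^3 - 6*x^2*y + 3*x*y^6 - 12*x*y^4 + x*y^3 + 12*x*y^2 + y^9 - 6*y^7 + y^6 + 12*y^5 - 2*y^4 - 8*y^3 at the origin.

E_7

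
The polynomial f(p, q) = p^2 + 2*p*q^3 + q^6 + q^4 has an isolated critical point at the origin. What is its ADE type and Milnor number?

Type A3, Milnor number mu = 3.

The Hessian of f at 0 has rank 1. Corank 1: A-series; mu = 3 gives A_3.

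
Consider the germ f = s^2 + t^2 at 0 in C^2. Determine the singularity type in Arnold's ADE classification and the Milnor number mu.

Type A1, Milnor number mu = 1.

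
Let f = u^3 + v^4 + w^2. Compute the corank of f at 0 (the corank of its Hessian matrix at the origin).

2

The Hessian at 0 is [[0, 0, 0], [0, 0, 0], [0, 0, 2]] of rank 1; hence corank 2.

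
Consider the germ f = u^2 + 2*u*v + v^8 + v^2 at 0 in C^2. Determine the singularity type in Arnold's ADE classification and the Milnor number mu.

Type A_7, Milnor number mu = 7.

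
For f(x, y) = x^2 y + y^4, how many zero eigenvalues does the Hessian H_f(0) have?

2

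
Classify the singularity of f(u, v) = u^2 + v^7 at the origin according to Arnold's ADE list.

A_6

The Hessian of f at 0 has rank 1. Corank 1: A-series; mu = 6 gives A_6.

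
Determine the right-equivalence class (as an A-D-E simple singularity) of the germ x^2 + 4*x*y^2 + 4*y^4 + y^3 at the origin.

The Hessian of f at 0 has rank 1. Corank 1: A-series; mu = 2 gives A_2.

A_2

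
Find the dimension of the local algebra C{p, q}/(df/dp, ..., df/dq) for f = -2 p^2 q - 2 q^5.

The Hessian of f at 0 has rank 0. Corank 2; j^3 = -2*p^2*q has shape L^2 M (L != M), so D-series; mu = 6 gives D_6.

6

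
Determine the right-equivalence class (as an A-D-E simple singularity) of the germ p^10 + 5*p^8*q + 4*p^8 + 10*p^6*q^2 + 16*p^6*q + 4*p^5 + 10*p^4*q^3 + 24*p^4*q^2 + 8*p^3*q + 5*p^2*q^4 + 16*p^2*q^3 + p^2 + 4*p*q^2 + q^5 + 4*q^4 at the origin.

A4

The Hessian of f at 0 has rank 1. Corank 1: A-series; mu = 4 gives A_4.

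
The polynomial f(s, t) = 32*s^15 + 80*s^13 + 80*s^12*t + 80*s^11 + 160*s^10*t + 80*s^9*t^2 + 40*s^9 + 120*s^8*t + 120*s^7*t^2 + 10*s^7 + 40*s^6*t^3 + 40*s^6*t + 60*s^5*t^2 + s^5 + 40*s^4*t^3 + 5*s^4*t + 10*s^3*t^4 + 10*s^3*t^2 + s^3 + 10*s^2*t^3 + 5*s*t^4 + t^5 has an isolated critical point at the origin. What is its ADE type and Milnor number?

The Hessian of f at 0 is [[0, 0], [0, 0]] with rank 0, so corank 2. A Groebner basis of the Jacobian ideal J(f) in C{s,t} is {t^5, s*t^3 + t^4/4, s^2}; counting standard monomials gives mu = 8. Corank 2; j^3 = s^3 is a perfect cube, so E-series; the 5-jet and mu = 8 give E_8.

Type E8, Milnor number mu = 8.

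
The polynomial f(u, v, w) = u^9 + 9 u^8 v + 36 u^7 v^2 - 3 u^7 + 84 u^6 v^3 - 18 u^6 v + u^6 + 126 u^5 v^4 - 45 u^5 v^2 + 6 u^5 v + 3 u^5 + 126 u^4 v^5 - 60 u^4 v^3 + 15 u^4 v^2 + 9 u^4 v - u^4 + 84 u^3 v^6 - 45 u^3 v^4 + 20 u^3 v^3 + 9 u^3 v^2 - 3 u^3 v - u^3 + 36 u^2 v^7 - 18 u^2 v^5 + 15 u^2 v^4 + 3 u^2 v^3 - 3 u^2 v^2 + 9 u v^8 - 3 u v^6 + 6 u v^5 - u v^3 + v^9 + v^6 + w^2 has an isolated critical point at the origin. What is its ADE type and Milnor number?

Type E7, Milnor number mu = 7.

The Hessian of f at 0 has rank 1. Corank 2; j^3 = -u^3 is a perfect cube, so E-series; the 4-jet and mu = 7 give E_7.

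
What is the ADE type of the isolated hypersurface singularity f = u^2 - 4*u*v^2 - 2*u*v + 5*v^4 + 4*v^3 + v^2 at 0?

A3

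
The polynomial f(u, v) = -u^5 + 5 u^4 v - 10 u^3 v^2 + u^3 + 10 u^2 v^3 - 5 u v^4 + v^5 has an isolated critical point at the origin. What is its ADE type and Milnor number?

Type E8, Milnor number mu = 8.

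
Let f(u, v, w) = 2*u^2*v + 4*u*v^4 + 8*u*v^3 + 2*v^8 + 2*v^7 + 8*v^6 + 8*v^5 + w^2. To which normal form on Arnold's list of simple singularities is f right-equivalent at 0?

D9

The Hessian of f at 0 is [[0, 0, 0], [0, 0, 0], [0, 0, 2]] with rank 1, so corank 2. A Groebner basis of the Jacobian ideal J(f) in C{u,v,w} is {u^2*v^2 - 12*u^2*v/11 + 4*u^2/11 - 32*u*v^2/11 + 80*u*v/11 + 160*v^3/11, 8*u^2*v/33 + u^2/33 + u*v^3 - 10*u*v^2/11 + 64*u*v/33 + 128*v^3/33, u*v + v^4 + 2*v^3, u^3 + 76*u^2*v/33 - 40*u^2/33 + 48*u*v^2/11 - 448*u*v/33 - 896*v^3/33, w}; counting standard monomials gives mu = 9. Corank 2; j^3 = 2*u^2*v has shape L^2 M (L != M), so D-series; mu = 9 gives D_9.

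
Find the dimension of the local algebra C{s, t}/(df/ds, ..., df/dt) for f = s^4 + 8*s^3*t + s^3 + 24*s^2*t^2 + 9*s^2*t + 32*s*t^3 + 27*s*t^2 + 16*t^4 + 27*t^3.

The Hessian of f at 0 is [[0, 0], [0, 0]] with rank 0, so corank 2. A Groebner basis of the Jacobian ideal J(f) in C{s,t} is {t^4, s*t^2 + 8*t^3/3, s^2 + 6*s*t + 9*t^2}; counting standard monomials gives mu = 6. Corank 2; j^3 = (s + 3*t)^3 is a perfect cube, so E-series; the 4-jet and mu = 6 give E_6.

6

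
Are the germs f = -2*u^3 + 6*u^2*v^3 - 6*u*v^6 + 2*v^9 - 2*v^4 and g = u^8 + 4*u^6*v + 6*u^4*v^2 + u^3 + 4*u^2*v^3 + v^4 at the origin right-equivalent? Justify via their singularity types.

The Hessian of f at 0 is [[0, 0], [0, 0]] with rank 0, so corank 2. A Groebner basis of the Jacobian ideal J(f) in C{u,v} is {v^3, u^2}; counting standard monomials gives mu = 6. Corank 2; j^3 = -2*u^3 is a perfect cube, so E-series; the 4-jet and mu = 6 give E_6. The Hessian of g at 0 is [[0, 0], [0, 0]] with rank 0, so corank 2. A Groebner basis of the Jacobian ideal J(g) in C{u,v} is {v^3, u^2}; counting standard monomials gives mu = 6. Corank 2; j^3 = u^3 is a perfect cube, so E-series; the 4-jet and mu = 6 give E_6. Both have type E_6, hence right-equivalent.

Yes.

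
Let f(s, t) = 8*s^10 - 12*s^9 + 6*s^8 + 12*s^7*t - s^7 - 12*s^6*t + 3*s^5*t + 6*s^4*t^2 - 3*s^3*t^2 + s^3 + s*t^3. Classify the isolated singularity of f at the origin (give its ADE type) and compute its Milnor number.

Type E_7, Milnor number mu = 7.

The Hessian of f at 0 is [[0, 0], [0, 0]] with rank 0, so corank 2. A Groebner basis of the Jacobian ideal J(f) in C{s,t} is {s^3, s*t^2, 3*s^2 + t^3}; counting standard monomials gives mu = 7. Corank 2; j^3 = s^3 is a perfect cube, so E-series; the 4-jet and mu = 7 give E_7.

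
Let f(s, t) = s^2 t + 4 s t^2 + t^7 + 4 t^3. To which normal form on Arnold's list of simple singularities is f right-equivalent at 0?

D_8

The Hessian of f at 0 has rank 0. Corank 2; j^3 = t*(s + 2*t)^2 has shape L^2 M (L != M), so D-series; mu = 8 gives D_8.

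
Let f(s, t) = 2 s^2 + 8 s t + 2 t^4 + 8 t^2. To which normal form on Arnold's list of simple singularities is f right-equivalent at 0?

The Hessian of f at 0 has rank 1. Corank 1: A-series; mu = 3 gives A_3.

A3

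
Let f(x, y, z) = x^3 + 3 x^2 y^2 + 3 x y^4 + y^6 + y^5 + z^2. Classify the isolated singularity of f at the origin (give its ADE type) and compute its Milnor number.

Type E8, Milnor number mu = 8.

The Hessian of f at 0 has rank 1. Corank 2; j^3 = x^3 is a perfect cube, so E-series; the 5-jet and mu = 8 give E_8.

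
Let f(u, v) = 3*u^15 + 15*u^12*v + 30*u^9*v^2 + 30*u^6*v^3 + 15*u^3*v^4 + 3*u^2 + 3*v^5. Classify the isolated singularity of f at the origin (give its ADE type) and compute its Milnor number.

Type A4, Milnor number mu = 4.

The Hessian of f at 0 is [[6, 0], [0, 0]] with rank 1, so corank 1. A Groebner basis of the Jacobian ideal J(f) in C{u,v} is {v^4, u}; counting standard monomials gives mu = 4. Corank 1: A-series; mu = 4 gives A_4.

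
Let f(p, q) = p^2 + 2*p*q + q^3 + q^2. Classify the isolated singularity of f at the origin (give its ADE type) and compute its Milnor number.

Type A_2, Milnor number mu = 2.

The Hessian of f at 0 has rank 1. Corank 1: A-series; mu = 2 gives A_2.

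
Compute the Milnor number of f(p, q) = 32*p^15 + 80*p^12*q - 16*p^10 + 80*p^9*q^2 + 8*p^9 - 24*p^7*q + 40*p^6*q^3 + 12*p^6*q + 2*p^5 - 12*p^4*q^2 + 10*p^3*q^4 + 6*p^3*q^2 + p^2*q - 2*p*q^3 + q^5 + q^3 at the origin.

4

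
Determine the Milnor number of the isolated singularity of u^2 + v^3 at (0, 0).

The Hessian of f at 0 has rank 1. Corank 1: A-series; mu = 2 gives A_2.

2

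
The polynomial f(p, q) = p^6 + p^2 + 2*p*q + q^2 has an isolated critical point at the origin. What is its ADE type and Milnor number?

The Hessian of f at 0 is [[2, 2], [2, 2]] with rank 1, so corank 1. A Groebner basis of the Jacobian ideal J(f) in C{p,q} is {q^5, p + q}; counting standard monomials gives mu = 5. Corank 1: A-series; mu = 5 gives A_5.

Type A_{5}, Milnor number mu = 5.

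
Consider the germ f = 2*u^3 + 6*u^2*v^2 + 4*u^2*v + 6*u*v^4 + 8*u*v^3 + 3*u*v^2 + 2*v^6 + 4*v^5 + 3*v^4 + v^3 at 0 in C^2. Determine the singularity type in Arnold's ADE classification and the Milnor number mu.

The Hessian of f at 0 has rank 0. Corank 2; j^3 = (u + v)*(2*u^2 + 2*u*v + v^2) splits into three distinct lines over C (the quadratic factor has nonzero discriminant), so D_4.

Type D4, Milnor number mu = 4.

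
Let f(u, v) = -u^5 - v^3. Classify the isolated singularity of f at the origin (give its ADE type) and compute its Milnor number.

The Hessian of f at 0 has rank 0. Corank 2; j^3 = -v^3 is a perfect cube, so E-series; the 5-jet and mu = 8 give E_8.

Type E_8, Milnor number mu = 8.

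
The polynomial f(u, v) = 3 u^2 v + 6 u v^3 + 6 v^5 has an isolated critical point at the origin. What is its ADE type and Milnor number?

Type D6, Milnor number mu = 6.

The Hessian of f at 0 has rank 0. Corank 2; j^3 = 3*u^2*v has shape L^2 M (L != M), so D-series; mu = 6 gives D_6.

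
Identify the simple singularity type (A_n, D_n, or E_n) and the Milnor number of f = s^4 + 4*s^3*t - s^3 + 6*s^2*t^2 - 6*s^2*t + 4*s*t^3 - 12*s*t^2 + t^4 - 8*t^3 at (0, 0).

The Hessian of f at 0 has rank 0. Corank 2; j^3 = -(s + 2*t)^3 is a perfect cube, so E-series; the 4-jet and mu = 6 give E_6.

Type E_{6}, Milnor number mu = 6.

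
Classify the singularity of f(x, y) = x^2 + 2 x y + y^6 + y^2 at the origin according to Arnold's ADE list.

A5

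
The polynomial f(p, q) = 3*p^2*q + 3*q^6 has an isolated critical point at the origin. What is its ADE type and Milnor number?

Type D_{7}, Milnor number mu = 7.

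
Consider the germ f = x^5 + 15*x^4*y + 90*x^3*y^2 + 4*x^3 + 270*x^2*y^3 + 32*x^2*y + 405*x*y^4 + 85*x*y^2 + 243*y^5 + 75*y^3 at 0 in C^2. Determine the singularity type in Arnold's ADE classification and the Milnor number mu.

The Hessian of f at 0 has rank 0. Corank 2; j^3 = (x + 3*y)*(2*x + 5*y)^2 has shape L^2 M (L != M), so D-series; mu = 6 gives D_6.

Type D_6, Milnor number mu = 6.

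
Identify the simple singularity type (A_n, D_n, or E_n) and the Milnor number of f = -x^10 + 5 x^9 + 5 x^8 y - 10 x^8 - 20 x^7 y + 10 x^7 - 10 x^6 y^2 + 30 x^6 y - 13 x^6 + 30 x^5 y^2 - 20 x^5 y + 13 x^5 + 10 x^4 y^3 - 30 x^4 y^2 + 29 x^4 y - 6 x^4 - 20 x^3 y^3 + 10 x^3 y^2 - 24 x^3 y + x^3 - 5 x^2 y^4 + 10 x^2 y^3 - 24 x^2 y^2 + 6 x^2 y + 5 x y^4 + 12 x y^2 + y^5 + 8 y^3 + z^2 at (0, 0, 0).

Type E_8, Milnor number mu = 8.

The Hessian of f at 0 is [[0, 0, 0], [0, 0, 0], [0, 0, 2]] with rank 1, so corank 2. A Groebner basis of the Jacobian ideal J(f) in C{x,y,z} is {-7*x^2/384 + x*y^3 + 7*x*y^2/24 - 7*x*y/96 + 7*y^3/12 - 7*y^2/96, x^2/96 - x*y^2/6 + x*y/24 + y^4 - y^3/3 + y^2/24, x^3 - x^2/4 - 8*x*y^2 - x*y - 8*y^3 - y^2, x^2*y + x^2/24 + 10*x*y^2/3 + x*y/6 + 8*y^3/3 + y^2/6, z}; counting standard monomials gives mu = 8. Corank 2; j^3 = (x + 2*y)^3 is a perfect cube, so E-series; the 5-jet and mu = 8 give E_8.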